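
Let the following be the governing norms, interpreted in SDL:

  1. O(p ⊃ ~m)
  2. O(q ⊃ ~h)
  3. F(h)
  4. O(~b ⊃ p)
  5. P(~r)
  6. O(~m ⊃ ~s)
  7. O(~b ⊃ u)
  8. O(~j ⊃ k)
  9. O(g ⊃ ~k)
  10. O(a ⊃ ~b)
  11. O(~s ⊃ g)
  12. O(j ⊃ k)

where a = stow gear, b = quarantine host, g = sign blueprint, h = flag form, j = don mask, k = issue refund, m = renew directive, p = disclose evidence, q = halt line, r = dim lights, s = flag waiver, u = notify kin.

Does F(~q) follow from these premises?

No

Premise 2 is O(q ⊃ ~h); even if O(~h) held, inferring O(q) would be affirming the consequent — invalid.
No other premise forces O(q). An ideal world satisfying every premise can still have ~q true, so F(~q) is not derivable.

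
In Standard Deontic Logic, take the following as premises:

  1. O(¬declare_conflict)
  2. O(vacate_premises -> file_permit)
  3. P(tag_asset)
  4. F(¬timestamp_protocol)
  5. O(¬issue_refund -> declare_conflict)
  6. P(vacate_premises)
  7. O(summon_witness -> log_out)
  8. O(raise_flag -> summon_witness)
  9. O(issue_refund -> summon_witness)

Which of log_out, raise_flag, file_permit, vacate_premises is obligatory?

log_out

Premise 1 states O(¬declare_conflict) outright.
Premise 5, O(¬issue_refund -> declare_conflict), contraposes to O(¬declare_conflict -> issue_refund); with O(¬declare_conflict) we get O(issue_refund).
Premise 9 is O(issue_refund -> summon_witness); since O(issue_refund), deontic closure gives O(summon_witness).
From O(summon_witness) and premise 7, O(summon_witness -> log_out), we obtain O(log_out).
So O(log_out) holds — log_out is obligatory. None of the other listed options is made obligatory by any chain of premises.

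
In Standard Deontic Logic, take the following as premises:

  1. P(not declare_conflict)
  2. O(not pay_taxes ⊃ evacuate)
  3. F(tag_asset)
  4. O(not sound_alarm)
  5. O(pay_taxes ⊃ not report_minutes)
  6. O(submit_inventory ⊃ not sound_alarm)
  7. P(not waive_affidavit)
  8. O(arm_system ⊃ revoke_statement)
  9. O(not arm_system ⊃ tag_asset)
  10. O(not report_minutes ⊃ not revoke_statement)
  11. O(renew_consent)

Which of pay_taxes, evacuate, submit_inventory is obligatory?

evacuate

F(tag_asset) at premise 3 means O(not tag_asset).
Premise 9, O(not arm_system ⊃ tag_asset), contraposes to O(not tag_asset ⊃ arm_system); with O(not tag_asset) we get O(arm_system).
With premise 8, O(arm_system ⊃ revoke_statement), the K-axiom yields O(revoke_statement).
Premise 10, O(not report_minutes ⊃ not revoke_statement), contraposes to O(revoke_statement ⊃ report_minutes); with O(revoke_statement) we get O(report_minutes).
The contrapositive of premise 5 (O(pay_taxes ⊃ not report_minutes)) is O(report_minutes ⊃ not pay_taxes), and O(report_minutes) is already established, so O(not pay_taxes).
Premise 2 is O(not pay_taxes ⊃ evacuate); since O(not pay_taxes), deontic closure gives O(evacuate).
So O(evacuate) holds — evacuate is obligatory. None of the other listed options is made obligatory by any chain of premises.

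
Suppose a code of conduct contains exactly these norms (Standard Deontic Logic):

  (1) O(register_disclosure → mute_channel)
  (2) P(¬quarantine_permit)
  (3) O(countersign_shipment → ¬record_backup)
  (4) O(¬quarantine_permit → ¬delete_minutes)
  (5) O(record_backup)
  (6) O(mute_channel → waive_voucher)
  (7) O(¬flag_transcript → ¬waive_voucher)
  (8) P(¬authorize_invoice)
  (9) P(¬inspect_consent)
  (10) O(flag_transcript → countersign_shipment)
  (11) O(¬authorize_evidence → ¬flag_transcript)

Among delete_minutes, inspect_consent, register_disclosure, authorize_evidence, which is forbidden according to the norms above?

From premise 5 we have O(record_backup).
Premise 3, O(countersign_shipment → ¬record_backup), contraposes to O(record_backup → ¬countersign_shipment); with O(record_backup) we get O(¬countersign_shipment).
Premise 10, O(flag_transcript → countersign_shipment), contraposes to O(¬countersign_shipment → ¬flag_transcript); with O(¬countersign_shipment) we get O(¬flag_transcript).
Premise 7 is O(¬flag_transcript → ¬waive_voucher); since O(¬flag_transcript), deontic closure gives O(¬waive_voucher).
Premise 6, O(mute_channel → waive_voucher), contraposes to O(¬waive_voucher → ¬mute_channel); with O(¬waive_voucher) we get O(¬mute_channel).
Premise 1, O(register_disclosure → mute_channel), contraposes to O(¬mute_channel → ¬register_disclosure); with O(¬mute_channel) we get O(¬register_disclosure).
So O(¬register_disclosure) holds, i.e. register_disclosure is forbidden. None of the other listed options is forbidden under the premises.

register_disclosure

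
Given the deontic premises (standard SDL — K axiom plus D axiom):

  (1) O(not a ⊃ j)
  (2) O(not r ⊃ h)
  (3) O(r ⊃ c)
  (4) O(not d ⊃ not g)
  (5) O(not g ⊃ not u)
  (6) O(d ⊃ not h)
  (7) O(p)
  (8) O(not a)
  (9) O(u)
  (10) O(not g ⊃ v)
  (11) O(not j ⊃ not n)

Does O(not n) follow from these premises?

No

Premise 11 is O(not j ⊃ not n), but O(not j) is not derivable from the premises, so it does not yield O(not n).
No other premise forces O(not n). An ideal world satisfying every premise can still have not n false, so O(not n) is not derivable.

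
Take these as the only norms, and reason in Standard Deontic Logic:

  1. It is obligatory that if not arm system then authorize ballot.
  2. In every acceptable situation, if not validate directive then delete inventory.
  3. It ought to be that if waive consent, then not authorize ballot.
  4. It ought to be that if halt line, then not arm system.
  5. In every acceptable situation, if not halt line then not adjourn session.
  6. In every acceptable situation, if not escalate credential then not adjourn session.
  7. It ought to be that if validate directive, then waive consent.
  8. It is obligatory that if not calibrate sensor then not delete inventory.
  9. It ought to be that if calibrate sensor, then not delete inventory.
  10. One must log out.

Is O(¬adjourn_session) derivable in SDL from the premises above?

Premises 8 and 9 cover both cases: O(¬calibrate_sensor → ¬delete_inventory) and O(calibrate_sensor → ¬delete_inventory). Since ¬calibrate_sensor ∨ calibrate_sensor is a tautology, O(¬delete_inventory) follows.
Premise 2, O(¬validate_directive → delete_inventory), contraposes to O(¬delete_inventory → validate_directive); with O(¬delete_inventory) we get O(validate_directive).
From O(validate_directive) and premise 7, O(validate_directive → waive_consent), we obtain O(waive_consent).
From O(waive_consent) and premise 3, O(waive_consent → ¬authorize_ballot), we obtain O(¬authorize_ballot).
The contrapositive of premise 1 (O(¬arm_system → authorize_ballot)) is O(¬authorize_ballot → arm_system), and O(¬authorize_ballot) is already established, so O(arm_system).
Premise 4, O(halt_line → ¬arm_system), contraposes to O(arm_system → ¬halt_line); with O(arm_system) we get O(¬halt_line).
Applying K to premise 5 (O(¬halt_line → ¬adjourn_session)) and O(¬halt_line) yields O(¬adjourn_session).
Premises 6, 10 do not contribute to this derivation.
So O(¬adjourn_session) follows.

Yes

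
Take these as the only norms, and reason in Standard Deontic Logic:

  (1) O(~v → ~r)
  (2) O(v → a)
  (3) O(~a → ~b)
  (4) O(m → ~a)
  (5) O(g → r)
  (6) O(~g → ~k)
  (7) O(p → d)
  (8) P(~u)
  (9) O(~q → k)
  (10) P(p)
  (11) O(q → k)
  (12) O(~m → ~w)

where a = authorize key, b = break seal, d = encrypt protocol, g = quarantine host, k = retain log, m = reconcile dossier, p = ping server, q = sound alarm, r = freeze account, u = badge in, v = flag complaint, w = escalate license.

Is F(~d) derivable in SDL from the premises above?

No

Premise 7 is O(p → d), but O(p) is not derivable from the premises (the permission P(p) asserts only ~O(~p), not O(p)), so it does not yield O(d).
No other premise forces O(d). An ideal world satisfying every premise can still have ~d true, so F(~d) is not derivable.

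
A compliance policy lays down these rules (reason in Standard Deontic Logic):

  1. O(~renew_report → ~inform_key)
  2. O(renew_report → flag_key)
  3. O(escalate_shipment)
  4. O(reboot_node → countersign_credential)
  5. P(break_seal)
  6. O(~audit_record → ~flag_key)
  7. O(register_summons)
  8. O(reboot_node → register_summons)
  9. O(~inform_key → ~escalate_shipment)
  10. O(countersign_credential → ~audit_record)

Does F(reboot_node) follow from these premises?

Yes

From premise 3 we have O(escalate_shipment).
Premise 9, O(~inform_key → ~escalate_shipment), contraposes to O(escalate_shipment → inform_key); with O(escalate_shipment) we get O(inform_key).
Premise 1, O(~renew_report → ~inform_key), contraposes to O(inform_key → renew_report); with O(inform_key) we get O(renew_report).
Applying K to premise 2 (O(renew_report → flag_key)) and O(renew_report) yields O(flag_key).
The contrapositive of premise 6 (O(~audit_record → ~flag_key)) is O(flag_key → audit_record), and O(flag_key) is already established, so O(audit_record).
Premise 10 is O(countersign_credential → ~audit_record); contrapositively O(audit_record → ~countersign_credential). Since O(audit_record) holds, K gives O(~countersign_credential).
Premise 4, O(reboot_node → countersign_credential), contraposes to O(~countersign_credential → ~reboot_node); with O(~countersign_credential) we get O(~reboot_node).
Premises 5, 7, 8 do not contribute to this derivation.
So O(~reboot_node) holds, i.e. F(reboot_node). The claim follows.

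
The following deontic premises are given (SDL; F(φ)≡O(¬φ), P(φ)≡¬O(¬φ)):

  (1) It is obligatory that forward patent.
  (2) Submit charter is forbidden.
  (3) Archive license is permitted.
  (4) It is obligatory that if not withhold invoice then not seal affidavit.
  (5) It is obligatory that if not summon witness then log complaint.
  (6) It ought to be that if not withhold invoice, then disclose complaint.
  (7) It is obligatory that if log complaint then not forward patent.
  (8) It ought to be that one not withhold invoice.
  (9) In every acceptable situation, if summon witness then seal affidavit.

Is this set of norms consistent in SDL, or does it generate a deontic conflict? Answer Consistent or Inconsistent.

Inconsistent

Premise 1 states O(forward_patent) outright.
Premise 7, O(log_complaint → ¬forward_patent), contraposes to O(forward_patent → ¬log_complaint); with O(forward_patent) we get O(¬log_complaint).
The contrapositive of premise 5 (O(¬summon_witness → log_complaint)) is O(¬log_complaint → summon_witness), and O(¬log_complaint) is already established, so O(summon_witness).
With premise 9, O(summon_witness → seal_affidavit), the K-axiom yields O(seal_affidavit).
Premise 4, O(¬withhold_invoice → ¬seal_affidavit), contraposes to O(seal_affidavit → withhold_invoice); with O(seal_affidavit) we get O(withhold_invoice).
But premise 8 directly asserts O(¬withhold_invoice).
We now have both O(withhold_invoice) and O(¬withhold_invoice) — withhold_invoice is simultaneously obligatory and forbidden, violating the D-axiom.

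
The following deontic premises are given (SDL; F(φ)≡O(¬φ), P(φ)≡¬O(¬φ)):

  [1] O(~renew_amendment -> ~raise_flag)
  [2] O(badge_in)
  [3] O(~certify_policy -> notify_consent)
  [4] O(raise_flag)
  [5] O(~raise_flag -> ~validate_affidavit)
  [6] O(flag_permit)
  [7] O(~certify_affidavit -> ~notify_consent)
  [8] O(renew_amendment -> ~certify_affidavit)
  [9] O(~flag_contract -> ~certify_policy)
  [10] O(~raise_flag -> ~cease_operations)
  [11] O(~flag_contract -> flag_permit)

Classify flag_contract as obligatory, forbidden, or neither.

Obligatory

From premise 4 we have O(raise_flag).
Premise 1 is O(~renew_amendment -> ~raise_flag); contrapositively O(raise_flag -> renew_amendment). Since O(raise_flag) holds, K gives O(renew_amendment).
With premise 8, O(renew_amendment -> ~certify_affidavit), the K-axiom yields O(~certify_affidavit).
Applying K to premise 7 (O(~certify_affidavit -> ~notify_consent)) and O(~certify_affidavit) yields O(~notify_consent).
Premise 3, O(~certify_policy -> notify_consent), contraposes to O(~notify_consent -> certify_policy); with O(~notify_consent) we get O(certify_policy).
Premise 9 is O(~flag_contract -> ~certify_policy); contrapositively O(certify_policy -> flag_contract). Since O(certify_policy) holds, K gives O(flag_contract).
Premises 2, 5, 6, 10, 11 do not contribute to this derivation.
Hence flag_contract is obligatory.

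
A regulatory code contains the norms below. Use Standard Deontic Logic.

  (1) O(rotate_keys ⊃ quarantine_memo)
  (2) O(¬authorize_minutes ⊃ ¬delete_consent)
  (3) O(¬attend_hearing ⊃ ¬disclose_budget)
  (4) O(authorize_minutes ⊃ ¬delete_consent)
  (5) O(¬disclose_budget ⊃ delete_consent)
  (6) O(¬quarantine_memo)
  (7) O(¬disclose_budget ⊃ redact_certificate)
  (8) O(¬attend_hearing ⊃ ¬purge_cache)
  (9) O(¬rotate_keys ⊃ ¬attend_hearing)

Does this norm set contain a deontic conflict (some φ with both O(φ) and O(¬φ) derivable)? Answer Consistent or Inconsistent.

Inconsistent

Premises 4 and 2 are O(authorize_minutes ⊃ ¬delete_consent) and O(¬authorize_minutes ⊃ ¬delete_consent); every ideal world satisfies authorize_minutes or ¬authorize_minutes, so in either case ¬delete_consent holds — hence O(¬delete_consent).
The contrapositive of premise 5 (O(¬disclose_budget ⊃ delete_consent)) is O(¬delete_consent ⊃ disclose_budget), and O(¬delete_consent) is already established, so O(disclose_budget).
The contrapositive of premise 3 (O(¬attend_hearing ⊃ ¬disclose_budget)) is O(disclose_budget ⊃ attend_hearing), and O(disclose_budget) is already established, so O(attend_hearing).
Premise 9, O(¬rotate_keys ⊃ ¬attend_hearing), contraposes to O(attend_hearing ⊃ rotate_keys); with O(attend_hearing) we get O(rotate_keys).
With premise 1, O(rotate_keys ⊃ quarantine_memo), the K-axiom yields O(quarantine_memo).
But premise 6 directly asserts O(¬quarantine_memo).
We now have both O(quarantine_memo) and O(¬quarantine_memo) — quarantine_memo is simultaneously obligatory and forbidden, violating the D-axiom.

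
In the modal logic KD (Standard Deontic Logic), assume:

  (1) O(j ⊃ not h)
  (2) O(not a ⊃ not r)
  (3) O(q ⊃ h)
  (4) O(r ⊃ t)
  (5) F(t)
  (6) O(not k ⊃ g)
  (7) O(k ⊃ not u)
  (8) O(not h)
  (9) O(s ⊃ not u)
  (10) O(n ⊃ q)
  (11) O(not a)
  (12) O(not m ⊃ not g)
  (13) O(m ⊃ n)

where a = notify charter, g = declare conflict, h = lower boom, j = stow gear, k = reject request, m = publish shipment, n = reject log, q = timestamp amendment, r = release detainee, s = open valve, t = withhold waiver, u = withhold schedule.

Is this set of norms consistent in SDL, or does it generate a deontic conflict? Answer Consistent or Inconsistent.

Premise 4 is O(r ⊃ t), but O(r) is not derivable from the premises, so it does not yield O(t).
So O(t) is not derivable, and the apparent clash with O(not t) does not arise.
A world satisfying every obligation exists (e.g. a=false, g=false, h=false, j=false, k=true, m=false, n=false, q=false, r=false, s=false, t=false, u=false); no atom is both obligatory and forbidden, so the set is consistent.

Consistent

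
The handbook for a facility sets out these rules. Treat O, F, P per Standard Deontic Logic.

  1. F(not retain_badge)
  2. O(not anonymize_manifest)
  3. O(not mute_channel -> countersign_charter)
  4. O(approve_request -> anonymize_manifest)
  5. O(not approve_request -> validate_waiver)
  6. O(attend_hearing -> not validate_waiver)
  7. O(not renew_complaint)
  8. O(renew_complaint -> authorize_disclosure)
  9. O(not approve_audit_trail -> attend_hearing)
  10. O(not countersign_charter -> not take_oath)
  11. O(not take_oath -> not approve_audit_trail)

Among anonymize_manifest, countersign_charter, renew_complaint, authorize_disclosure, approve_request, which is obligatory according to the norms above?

From premise 2 we have O(not anonymize_manifest).
Premise 4 is O(approve_request -> anonymize_manifest); contrapositively O(not anonymize_manifest -> not approve_request). Since O(not anonymize_manifest) holds, K gives O(not approve_request).
With premise 5, O(not approve_request -> validate_waiver), the K-axiom yields O(validate_waiver).
Premise 6, O(attend_hearing -> not validate_waiver), contraposes to O(validate_waiver -> not attend_hearing); with O(validate_waiver) we get O(not attend_hearing).
Premise 9 is O(not approve_audit_trail -> attend_hearing); contrapositively O(not attend_hearing -> approve_audit_trail). Since O(not attend_hearing) holds, K gives O(approve_audit_trail).
Premise 11 is O(not take_oath -> not approve_audit_trail); contrapositively O(approve_audit_trail -> take_oath). Since O(approve_audit_trail) holds, K gives O(take_oath).
The contrapositive of premise 10 (O(not countersign_charter -> not take_oath)) is O(take_oath -> countersign_charter), and O(take_oath) is already established, so O(countersign_charter).
So O(countersign_charter) holds — countersign_charter is obligatory. None of the other listed options is made obligatory by any chain of premises.

countersign_charter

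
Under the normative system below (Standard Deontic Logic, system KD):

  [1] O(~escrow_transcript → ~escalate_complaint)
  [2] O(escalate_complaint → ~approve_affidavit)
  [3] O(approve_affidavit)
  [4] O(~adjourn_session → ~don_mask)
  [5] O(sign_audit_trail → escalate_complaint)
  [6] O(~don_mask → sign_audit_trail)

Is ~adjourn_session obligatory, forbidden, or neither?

Premise 3 gives O(approve_affidavit).
Premise 2, O(escalate_complaint → ~approve_affidavit), contraposes to O(approve_affidavit → ~escalate_complaint); with O(approve_affidavit) we get O(~escalate_complaint).
Premise 5, O(sign_audit_trail → escalate_complaint), contraposes to O(~escalate_complaint → ~sign_audit_trail); with O(~escalate_complaint) we get O(~sign_audit_trail).
Premise 6, O(~don_mask → sign_audit_trail), contraposes to O(~sign_audit_trail → don_mask); with O(~sign_audit_trail) we get O(don_mask).
Premise 4 is O(~adjourn_session → ~don_mask); contrapositively O(don_mask → adjourn_session). Since O(don_mask) holds, K gives O(adjourn_session).
Premise 1 does not contribute to this derivation.
Thus O(adjourn_session), which is F(~adjourn_session): ~adjourn_session is forbidden.

Forbidden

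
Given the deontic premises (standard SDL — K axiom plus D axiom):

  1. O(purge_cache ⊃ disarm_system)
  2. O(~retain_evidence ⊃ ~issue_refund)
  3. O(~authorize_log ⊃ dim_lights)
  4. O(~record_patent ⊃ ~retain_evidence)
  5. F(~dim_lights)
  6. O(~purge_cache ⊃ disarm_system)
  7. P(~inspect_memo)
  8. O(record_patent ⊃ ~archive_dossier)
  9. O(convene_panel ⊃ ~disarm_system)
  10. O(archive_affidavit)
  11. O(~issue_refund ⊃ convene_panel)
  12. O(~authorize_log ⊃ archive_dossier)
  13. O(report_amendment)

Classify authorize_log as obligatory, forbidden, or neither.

Obligatory

Premises 1 and 6 are O(purge_cache ⊃ disarm_system) and O(~purge_cache ⊃ disarm_system); every ideal world satisfies purge_cache or ~purge_cache, so in either case disarm_system holds — hence O(disarm_system).
Premise 9 is O(convene_panel ⊃ ~disarm_system); contrapositively O(disarm_system ⊃ ~convene_panel). Since O(disarm_system) holds, K gives O(~convene_panel).
Premise 11, O(~issue_refund ⊃ convene_panel), contraposes to O(~convene_panel ⊃ issue_refund); with O(~convene_panel) we get O(issue_refund).
Premise 2 is O(~retain_evidence ⊃ ~issue_refund); contrapositively O(issue_refund ⊃ retain_evidence). Since O(issue_refund) holds, K gives O(retain_evidence).
Premise 4 is O(~record_patent ⊃ ~retain_evidence); contrapositively O(retain_evidence ⊃ record_patent). Since O(retain_evidence) holds, K gives O(record_patent).
Applying K to premise 8 (O(record_patent ⊃ ~archive_dossier)) and O(record_patent) yields O(~archive_dossier).
The contrapositive of premise 12 (O(~authorize_log ⊃ archive_dossier)) is O(~archive_dossier ⊃ authorize_log), and O(~archive_dossier) is already established, so O(authorize_log).
Premises 3, 5, 7, 10, 13 do not contribute to this derivation.
Hence authorize_log is obligatory.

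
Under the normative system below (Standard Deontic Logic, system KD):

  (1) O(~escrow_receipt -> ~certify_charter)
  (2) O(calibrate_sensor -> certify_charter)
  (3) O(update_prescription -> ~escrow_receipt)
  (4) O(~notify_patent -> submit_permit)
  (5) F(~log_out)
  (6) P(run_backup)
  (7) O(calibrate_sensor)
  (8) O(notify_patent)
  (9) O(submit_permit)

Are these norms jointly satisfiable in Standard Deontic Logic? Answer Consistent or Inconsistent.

Premise 4 is O(~notify_patent -> submit_permit); even if O(submit_permit) held, inferring O(~notify_patent) would be affirming the consequent — invalid.
So O(~notify_patent) is not derivable, and the apparent clash with O(notify_patent) does not arise.
A world satisfying every obligation exists (e.g. calibrate_sensor=true, certify_charter=true, escrow_receipt=true, log_out=true, notify_patent=true, run_backup=false, submit_permit=true, update_prescription=false); no atom is both obligatory and forbidden, so the set is consistent.

Consistent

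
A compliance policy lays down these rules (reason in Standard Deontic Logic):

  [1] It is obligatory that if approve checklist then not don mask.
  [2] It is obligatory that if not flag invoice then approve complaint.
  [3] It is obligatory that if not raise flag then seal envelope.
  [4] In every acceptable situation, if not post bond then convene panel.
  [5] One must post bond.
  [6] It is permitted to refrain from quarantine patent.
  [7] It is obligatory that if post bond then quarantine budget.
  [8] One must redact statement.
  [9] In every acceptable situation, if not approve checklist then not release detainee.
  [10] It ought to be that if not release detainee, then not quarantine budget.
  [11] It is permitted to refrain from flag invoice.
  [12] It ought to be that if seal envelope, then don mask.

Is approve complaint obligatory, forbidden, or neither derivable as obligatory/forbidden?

Premise 2 is O(¬flag_invoice → approve_complaint), but O(¬flag_invoice) is not derivable from the premises (the permission P(¬flag_invoice) asserts only ¬O(flag_invoice), not O(¬flag_invoice)), so it does not yield O(approve_complaint).
No premise or chain of K-axiom applications forces O(approve_complaint), and none forces O(¬approve_complaint). So approve_complaint is neither obligatory nor forbidden under these norms.

Neither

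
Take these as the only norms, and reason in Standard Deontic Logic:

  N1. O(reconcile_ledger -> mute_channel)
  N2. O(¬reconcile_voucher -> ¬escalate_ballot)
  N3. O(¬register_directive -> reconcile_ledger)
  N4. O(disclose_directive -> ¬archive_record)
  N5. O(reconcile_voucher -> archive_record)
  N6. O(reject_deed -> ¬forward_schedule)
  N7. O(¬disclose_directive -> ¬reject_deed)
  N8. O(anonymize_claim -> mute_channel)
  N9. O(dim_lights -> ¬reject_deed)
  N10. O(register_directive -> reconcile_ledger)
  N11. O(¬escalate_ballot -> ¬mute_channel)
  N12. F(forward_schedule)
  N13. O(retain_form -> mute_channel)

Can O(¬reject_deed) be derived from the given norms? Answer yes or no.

Premises 10 and 3 cover both cases: O(register_directive -> reconcile_ledger) and O(¬register_directive -> reconcile_ledger). Since register_directive ∨ ¬register_directive is a tautology, O(reconcile_ledger) follows.
From O(reconcile_ledger) and premise 1, O(reconcile_ledger -> mute_channel), we obtain O(mute_channel).
Premise 11, O(¬escalate_ballot -> ¬mute_channel), contraposes to O(mute_channel -> escalate_ballot); with O(mute_channel) we get O(escalate_ballot).
Premise 2, O(¬reconcile_voucher -> ¬escalate_ballot), contraposes to O(escalate_ballot -> reconcile_voucher); with O(escalate_ballot) we get O(reconcile_voucher).
Applying K to premise 5 (O(reconcile_voucher -> archive_record)) and O(reconcile_voucher) yields O(archive_record).
Premise 4 is O(disclose_directive -> ¬archive_record); contrapositively O(archive_record -> ¬disclose_directive). Since O(archive_record) holds, K gives O(¬disclose_directive).
Applying K to premise 7 (O(¬disclose_directive -> ¬reject_deed)) and O(¬disclose_directive) yields O(¬reject_deed).
Premises 6, 8, 9, 12, 13 do not contribute to this derivation.
So O(¬reject_deed) follows.

Yes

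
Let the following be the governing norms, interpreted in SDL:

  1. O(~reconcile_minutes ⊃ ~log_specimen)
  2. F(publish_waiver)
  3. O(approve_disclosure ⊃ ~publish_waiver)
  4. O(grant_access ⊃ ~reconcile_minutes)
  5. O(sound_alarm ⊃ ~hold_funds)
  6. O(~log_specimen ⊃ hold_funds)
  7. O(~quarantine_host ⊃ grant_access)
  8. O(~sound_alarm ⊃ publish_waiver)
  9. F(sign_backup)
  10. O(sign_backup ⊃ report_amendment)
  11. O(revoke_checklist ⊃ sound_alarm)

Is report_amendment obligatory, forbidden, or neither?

Neither

Premise 10 is O(sign_backup ⊃ report_amendment), but O(sign_backup) is not derivable from the premises, so it does not yield O(report_amendment).
No premise or chain of K-axiom applications forces O(report_amendment), and none forces O(~report_amendment). So report_amendment is neither obligatory nor forbidden under these norms.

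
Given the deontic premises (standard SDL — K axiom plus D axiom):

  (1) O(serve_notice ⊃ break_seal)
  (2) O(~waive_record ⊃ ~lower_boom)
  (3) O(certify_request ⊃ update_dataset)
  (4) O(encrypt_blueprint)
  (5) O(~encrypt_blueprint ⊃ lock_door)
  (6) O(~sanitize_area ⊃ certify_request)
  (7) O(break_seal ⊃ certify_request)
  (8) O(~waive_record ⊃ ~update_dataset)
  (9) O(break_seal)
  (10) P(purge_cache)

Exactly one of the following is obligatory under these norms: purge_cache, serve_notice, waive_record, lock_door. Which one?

From premise 9 we have O(break_seal).
Applying K to premise 7 (O(break_seal ⊃ certify_request)) and O(break_seal) yields O(certify_request).
Applying K to premise 3 (O(certify_request ⊃ update_dataset)) and O(certify_request) yields O(update_dataset).
Premise 8 is O(~waive_record ⊃ ~update_dataset); contrapositively O(update_dataset ⊃ waive_record). Since O(update_dataset) holds, K gives O(waive_record).
So O(waive_record) holds — waive_record is obligatory. None of the other listed options is made obligatory by any chain of premises.

waive_record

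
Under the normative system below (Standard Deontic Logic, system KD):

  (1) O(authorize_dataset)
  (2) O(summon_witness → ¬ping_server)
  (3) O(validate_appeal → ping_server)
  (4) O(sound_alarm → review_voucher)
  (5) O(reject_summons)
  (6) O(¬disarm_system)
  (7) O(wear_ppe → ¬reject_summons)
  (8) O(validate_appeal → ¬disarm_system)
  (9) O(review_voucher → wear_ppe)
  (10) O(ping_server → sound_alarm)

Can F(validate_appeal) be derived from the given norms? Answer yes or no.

Yes

Premise 5 states O(reject_summons) outright.
The contrapositive of premise 7 (O(wear_ppe → ¬reject_summons)) is O(reject_summons → ¬wear_ppe), and O(reject_summons) is already established, so O(¬wear_ppe).
Premise 9 is O(review_voucher → wear_ppe); contrapositively O(¬wear_ppe → ¬review_voucher). Since O(¬wear_ppe) holds, K gives O(¬review_voucher).
Premise 4, O(sound_alarm → review_voucher), contraposes to O(¬review_voucher → ¬sound_alarm); with O(¬review_voucher) we get O(¬sound_alarm).
Premise 10 is O(ping_server → sound_alarm); contrapositively O(¬sound_alarm → ¬ping_server). Since O(¬sound_alarm) holds, K gives O(¬ping_server).
Premise 3, O(validate_appeal → ping_server), contraposes to O(¬ping_server → ¬validate_appeal); with O(¬ping_server) we get O(¬validate_appeal).
Premises 1, 2, 6, 8 do not contribute to this derivation.
So O(¬validate_appeal) holds, i.e. F(validate_appeal). The claim follows.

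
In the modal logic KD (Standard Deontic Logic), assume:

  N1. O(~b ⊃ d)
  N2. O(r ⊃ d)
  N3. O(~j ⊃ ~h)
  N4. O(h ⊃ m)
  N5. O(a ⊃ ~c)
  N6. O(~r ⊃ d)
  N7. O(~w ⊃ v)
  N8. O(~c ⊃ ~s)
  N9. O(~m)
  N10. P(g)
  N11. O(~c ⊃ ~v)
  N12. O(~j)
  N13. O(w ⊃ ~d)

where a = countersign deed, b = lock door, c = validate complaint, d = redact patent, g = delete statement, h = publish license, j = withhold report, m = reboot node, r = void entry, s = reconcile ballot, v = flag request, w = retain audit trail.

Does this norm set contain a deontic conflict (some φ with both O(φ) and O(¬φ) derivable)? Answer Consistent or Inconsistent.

Consistent

Premise 4 is O(h ⊃ m), but O(h) is not derivable from the premises, so it does not yield O(m).
So O(m) is not derivable, and the apparent clash with O(~m) does not arise.
A world satisfying every obligation exists (e.g. a=false, b=false, c=true, d=true, g=false, h=false, j=false, m=false, r=false, s=false, v=true, w=false); no atom is both obligatory and forbidden, so the set is consistent.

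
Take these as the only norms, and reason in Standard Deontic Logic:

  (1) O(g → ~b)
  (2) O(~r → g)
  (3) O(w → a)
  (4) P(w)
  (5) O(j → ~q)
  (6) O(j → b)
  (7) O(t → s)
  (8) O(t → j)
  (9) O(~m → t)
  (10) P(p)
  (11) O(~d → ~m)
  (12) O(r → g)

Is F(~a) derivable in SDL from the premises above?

Premise 3 is O(w → a), but O(w) is not derivable from the premises (the permission P(w) asserts only ~O(~w), not O(w)), so it does not yield O(a).
No other premise forces O(a). An ideal world satisfying every premise can still have ~a true, so F(~a) is not derivable.

No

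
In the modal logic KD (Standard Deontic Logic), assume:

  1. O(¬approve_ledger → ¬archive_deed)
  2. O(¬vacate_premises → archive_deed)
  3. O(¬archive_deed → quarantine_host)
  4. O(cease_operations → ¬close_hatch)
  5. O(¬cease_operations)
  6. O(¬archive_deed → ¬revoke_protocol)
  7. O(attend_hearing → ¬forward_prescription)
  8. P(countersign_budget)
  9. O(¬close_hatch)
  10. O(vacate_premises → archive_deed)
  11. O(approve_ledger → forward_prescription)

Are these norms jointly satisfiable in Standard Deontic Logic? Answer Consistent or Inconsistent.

Consistent

Premise 4 is O(cease_operations → ¬close_hatch); even if O(¬close_hatch) held, inferring O(cease_operations) would be affirming the consequent — invalid.
So O(cease_operations) is not derivable, and the apparent clash with O(¬cease_operations) does not arise.
A world satisfying every obligation exists (e.g. approve_ledger=true, archive_deed=true, attend_hearing=false, cease_operations=false, close_hatch=false, countersign_budget=false, forward_prescription=true, quarantine_host=false, revoke_protocol=false, vacate_premises=false); no atom is both obligatory and forbidden, so the set is consistent.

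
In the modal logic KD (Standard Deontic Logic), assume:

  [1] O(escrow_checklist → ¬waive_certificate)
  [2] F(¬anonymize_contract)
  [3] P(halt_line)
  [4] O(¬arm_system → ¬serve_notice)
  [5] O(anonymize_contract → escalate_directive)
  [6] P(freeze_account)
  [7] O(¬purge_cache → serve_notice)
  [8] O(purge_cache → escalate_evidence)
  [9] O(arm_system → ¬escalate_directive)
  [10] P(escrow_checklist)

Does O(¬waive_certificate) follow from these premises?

Premise 1 is O(escrow_checklist → ¬waive_certificate), but O(escrow_checklist) is not derivable from the premises (the permission P(escrow_checklist) asserts only ¬O(¬escrow_checklist), not O(escrow_checklist)), so it does not yield O(¬waive_certificate).
No other premise forces O(¬waive_certificate). An ideal world satisfying every premise can still have ¬waive_certificate false, so O(¬waive_certificate) is not derivable.

No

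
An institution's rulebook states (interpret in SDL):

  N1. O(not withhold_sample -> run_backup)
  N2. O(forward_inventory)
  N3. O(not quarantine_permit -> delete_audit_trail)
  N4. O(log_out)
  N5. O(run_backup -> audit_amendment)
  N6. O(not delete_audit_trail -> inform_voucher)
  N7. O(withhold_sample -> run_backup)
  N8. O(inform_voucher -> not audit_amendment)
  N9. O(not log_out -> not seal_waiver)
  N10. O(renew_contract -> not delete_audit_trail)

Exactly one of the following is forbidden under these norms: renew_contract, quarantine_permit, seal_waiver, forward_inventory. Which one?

Premises 1 and 7 cover both cases: O(not withhold_sample -> run_backup) and O(withhold_sample -> run_backup). Since not withhold_sample ∨ withhold_sample is a tautology, O(run_backup) follows.
From O(run_backup) and premise 5, O(run_backup -> audit_amendment), we obtain O(audit_amendment).
Premise 8 is O(inform_voucher -> not audit_amendment); contrapositively O(audit_amendment -> not inform_voucher). Since O(audit_amendment) holds, K gives O(not inform_voucher).
The contrapositive of premise 6 (O(not delete_audit_trail -> inform_voucher)) is O(not inform_voucher -> delete_audit_trail), and O(not inform_voucher) is already established, so O(delete_audit_trail).
The contrapositive of premise 10 (O(renew_contract -> not delete_audit_trail)) is O(delete_audit_trail -> not renew_contract), and O(delete_audit_trail) is already established, so O(not renew_contract).
So O(not renew_contract) holds, i.e. renew_contract is forbidden. None of the other listed options is forbidden under the premises.

renew_contract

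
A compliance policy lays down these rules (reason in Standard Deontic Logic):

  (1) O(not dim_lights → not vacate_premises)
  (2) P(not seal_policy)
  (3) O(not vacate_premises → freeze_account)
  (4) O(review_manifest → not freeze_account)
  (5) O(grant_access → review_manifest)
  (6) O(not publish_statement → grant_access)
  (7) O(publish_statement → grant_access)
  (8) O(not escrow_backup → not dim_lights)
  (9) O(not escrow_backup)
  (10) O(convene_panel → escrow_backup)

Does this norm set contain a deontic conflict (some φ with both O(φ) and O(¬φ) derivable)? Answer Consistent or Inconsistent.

Inconsistent

Premises 6 and 7 cover both cases: O(not publish_statement → grant_access) and O(publish_statement → grant_access). Since not publish_statement ∨ publish_statement is a tautology, O(grant_access) follows.
Premise 5 is O(grant_access → review_manifest); since O(grant_access), deontic closure gives O(review_manifest).
Applying K to premise 4 (O(review_manifest → not freeze_account)) and O(review_manifest) yields O(not freeze_account).
Premise 3 is O(not vacate_premises → freeze_account); contrapositively O(not freeze_account → vacate_premises). Since O(not freeze_account) holds, K gives O(vacate_premises).
Premise 1 is O(not dim_lights → not vacate_premises); contrapositively O(vacate_premises → dim_lights). Since O(vacate_premises) holds, K gives O(dim_lights).
Premise 8, O(not escrow_backup → not dim_lights), contraposes to O(dim_lights → escrow_backup); with O(dim_lights) we get O(escrow_backup).
However, premise 9 gives O(not escrow_backup).
We now have both O(escrow_backup) and O(not escrow_backup) — escrow_backup is simultaneously obligatory and forbidden, violating the D-axiom.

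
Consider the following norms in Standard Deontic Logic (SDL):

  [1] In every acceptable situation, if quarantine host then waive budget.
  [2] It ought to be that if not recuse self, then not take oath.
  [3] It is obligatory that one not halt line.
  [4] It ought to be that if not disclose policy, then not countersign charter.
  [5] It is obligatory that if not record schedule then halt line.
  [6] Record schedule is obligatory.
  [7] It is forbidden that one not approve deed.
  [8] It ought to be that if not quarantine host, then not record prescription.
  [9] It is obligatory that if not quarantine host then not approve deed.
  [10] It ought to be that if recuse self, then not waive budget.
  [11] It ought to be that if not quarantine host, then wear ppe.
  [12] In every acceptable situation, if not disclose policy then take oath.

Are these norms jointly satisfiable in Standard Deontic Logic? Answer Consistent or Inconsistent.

Premise 5 is O(¬record_schedule → halt_line), but O(¬record_schedule) is not derivable from the premises, so it does not yield O(halt_line).
So O(halt_line) is not derivable, and the apparent clash with O(¬halt_line) does not arise.
A world satisfying every obligation exists (e.g. approve_deed=true, countersign_charter=false, disclose_policy=true, halt_line=false, quarantine_host=true, record_prescription=false, record_schedule=true, recuse_self=false, take_oath=false, waive_budget=true, wear_ppe=false); no atom is both obligatory and forbidden, so the set is consistent.

Consistent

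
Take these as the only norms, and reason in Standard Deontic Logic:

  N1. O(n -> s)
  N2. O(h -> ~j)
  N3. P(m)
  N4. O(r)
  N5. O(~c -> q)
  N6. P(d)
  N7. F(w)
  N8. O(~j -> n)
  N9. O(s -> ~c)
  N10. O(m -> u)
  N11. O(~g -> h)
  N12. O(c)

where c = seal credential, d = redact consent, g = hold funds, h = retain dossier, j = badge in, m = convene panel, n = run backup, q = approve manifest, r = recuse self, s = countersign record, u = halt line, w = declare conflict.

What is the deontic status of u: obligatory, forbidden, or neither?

Neither

Premise 10 is O(m -> u), but O(m) is not derivable from the premises (the permission P(m) asserts only ~O(~m), not O(m)), so it does not yield O(u).
No premise or chain of K-axiom applications forces O(u), and none forces O(~u). So u is neither obligatory nor forbidden under these norms.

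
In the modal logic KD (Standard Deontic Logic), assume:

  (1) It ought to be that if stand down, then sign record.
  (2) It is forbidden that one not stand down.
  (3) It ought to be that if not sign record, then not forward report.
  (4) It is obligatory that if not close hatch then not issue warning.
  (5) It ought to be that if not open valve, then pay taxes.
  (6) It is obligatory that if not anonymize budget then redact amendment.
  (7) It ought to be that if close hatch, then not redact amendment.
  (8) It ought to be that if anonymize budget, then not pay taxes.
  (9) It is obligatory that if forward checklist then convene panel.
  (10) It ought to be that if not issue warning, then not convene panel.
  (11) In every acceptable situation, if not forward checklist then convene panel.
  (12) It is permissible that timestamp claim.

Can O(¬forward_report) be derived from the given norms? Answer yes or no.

Premise 3 is O(¬sign_record → ¬forward_report), but O(¬sign_record) is not derivable from the premises, so it does not yield O(¬forward_report).
No other premise forces O(¬forward_report). An ideal world satisfying every premise can still have ¬forward_report false, so O(¬forward_report) is not derivable.

No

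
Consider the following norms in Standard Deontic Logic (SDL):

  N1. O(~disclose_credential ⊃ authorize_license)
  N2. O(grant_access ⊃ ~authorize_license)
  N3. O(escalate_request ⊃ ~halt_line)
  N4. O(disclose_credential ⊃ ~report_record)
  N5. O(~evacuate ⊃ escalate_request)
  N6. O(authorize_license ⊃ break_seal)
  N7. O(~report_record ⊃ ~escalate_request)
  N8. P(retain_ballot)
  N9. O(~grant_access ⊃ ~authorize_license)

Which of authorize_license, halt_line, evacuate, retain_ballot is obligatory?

evacuate

Premises 9 and 2 cover both cases: O(~grant_access ⊃ ~authorize_license) and O(grant_access ⊃ ~authorize_license). Since ~grant_access ∨ grant_access is a tautology, O(~authorize_license) follows.
The contrapositive of premise 1 (O(~disclose_credential ⊃ authorize_license)) is O(~authorize_license ⊃ disclose_credential), and O(~authorize_license) is already established, so O(disclose_credential).
From O(disclose_credential) and premise 4, O(disclose_credential ⊃ ~report_record), we obtain O(~report_record).
From O(~report_record) and premise 7, O(~report_record ⊃ ~escalate_request), we obtain O(~escalate_request).
Premise 5, O(~evacuate ⊃ escalate_request), contraposes to O(~escalate_request ⊃ evacuate); with O(~escalate_request) we get O(evacuate).
So O(evacuate) holds — evacuate is obligatory. None of the other listed options is made obligatory by any chain of premises.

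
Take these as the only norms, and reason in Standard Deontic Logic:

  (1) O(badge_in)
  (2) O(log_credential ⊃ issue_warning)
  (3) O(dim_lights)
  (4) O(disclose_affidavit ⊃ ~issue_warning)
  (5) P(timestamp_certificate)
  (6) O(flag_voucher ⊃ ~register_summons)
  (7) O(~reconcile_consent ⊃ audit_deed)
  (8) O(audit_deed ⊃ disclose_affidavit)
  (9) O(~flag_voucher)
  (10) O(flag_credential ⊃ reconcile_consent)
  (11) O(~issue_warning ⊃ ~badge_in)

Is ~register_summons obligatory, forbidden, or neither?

Premise 6 is O(flag_voucher ⊃ ~register_summons), but O(flag_voucher) is not derivable from the premises, so it does not yield O(~register_summons).
No premise or chain of K-axiom applications forces O(~register_summons), and none forces O(register_summons). So ~register_summons is neither obligatory nor forbidden under these norms.

Neither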